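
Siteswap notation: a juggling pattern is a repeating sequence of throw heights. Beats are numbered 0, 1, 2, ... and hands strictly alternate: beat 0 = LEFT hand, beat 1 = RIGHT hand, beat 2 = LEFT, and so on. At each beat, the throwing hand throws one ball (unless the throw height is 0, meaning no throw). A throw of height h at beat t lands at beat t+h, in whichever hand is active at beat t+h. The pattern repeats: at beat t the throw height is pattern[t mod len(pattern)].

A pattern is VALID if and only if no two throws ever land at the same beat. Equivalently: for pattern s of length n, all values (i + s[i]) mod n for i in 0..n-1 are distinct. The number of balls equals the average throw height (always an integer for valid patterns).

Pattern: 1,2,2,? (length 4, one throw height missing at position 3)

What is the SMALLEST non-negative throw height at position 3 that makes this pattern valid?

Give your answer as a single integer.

i=0: (0 + 1) mod 4 = 1
i=1: (1 + 2) mod 4 = 3
i=2: (2 + 2) mod 4 = 0
i=3: s[i]=? (unknown)
Known residues: [0, 1, 3]; need a permutation of 0..3, so missing residue r = 2
Need (3 + s) mod 4 = 2; smallest s = (2 - 3) mod 4 = 3

Answer: 3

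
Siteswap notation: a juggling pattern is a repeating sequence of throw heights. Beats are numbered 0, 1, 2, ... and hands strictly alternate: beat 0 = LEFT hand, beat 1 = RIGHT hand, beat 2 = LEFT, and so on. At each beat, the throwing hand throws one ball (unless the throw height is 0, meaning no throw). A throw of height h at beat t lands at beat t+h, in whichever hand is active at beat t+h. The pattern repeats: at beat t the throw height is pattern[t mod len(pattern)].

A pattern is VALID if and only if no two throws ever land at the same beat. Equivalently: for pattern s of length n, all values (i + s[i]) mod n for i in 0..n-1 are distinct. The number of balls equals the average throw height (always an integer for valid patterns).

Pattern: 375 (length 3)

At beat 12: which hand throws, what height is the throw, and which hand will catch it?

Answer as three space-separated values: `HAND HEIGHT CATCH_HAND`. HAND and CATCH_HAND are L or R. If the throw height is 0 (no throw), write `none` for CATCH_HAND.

Answer: L 3 R

Derivation:
Beat 12: 12 mod 2 = 0, so hand = L
Throw height = pattern[12 mod 3] = pattern[0] = 3
Lands at beat 12+3=15, 15 mod 2 = 1, so catch hand = R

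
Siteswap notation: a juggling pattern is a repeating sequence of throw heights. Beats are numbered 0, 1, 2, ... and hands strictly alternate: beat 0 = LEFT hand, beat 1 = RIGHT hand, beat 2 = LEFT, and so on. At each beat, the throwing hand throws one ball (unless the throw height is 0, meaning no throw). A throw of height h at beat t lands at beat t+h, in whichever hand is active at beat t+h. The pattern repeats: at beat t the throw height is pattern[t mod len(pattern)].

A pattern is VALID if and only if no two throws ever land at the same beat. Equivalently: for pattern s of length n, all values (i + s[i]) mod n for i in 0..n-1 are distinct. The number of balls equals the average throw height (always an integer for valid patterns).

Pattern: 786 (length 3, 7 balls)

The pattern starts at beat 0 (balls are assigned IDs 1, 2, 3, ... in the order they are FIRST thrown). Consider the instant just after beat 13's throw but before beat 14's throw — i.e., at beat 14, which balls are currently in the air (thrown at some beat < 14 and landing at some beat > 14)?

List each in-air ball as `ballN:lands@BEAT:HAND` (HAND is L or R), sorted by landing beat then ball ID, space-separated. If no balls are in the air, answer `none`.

Beat 0 (L): throw ball1 h=7 -> lands@7:R; in-air after throw: [b1@7:R]
Beat 1 (R): throw ball2 h=8 -> lands@9:R; in-air after throw: [b1@7:R b2@9:R]
Beat 2 (L): throw ball3 h=6 -> lands@8:L; in-air after throw: [b1@7:R b3@8:L b2@9:R]
Beat 3 (R): throw ball4 h=7 -> lands@10:L; in-air after throw: [b1@7:R b3@8:L b2@9:R b4@10:L]
Beat 4 (L): throw ball5 h=8 -> lands@12:L; in-air after throw: [b1@7:R b3@8:L b2@9:R b4@10:L b5@12:L]
Beat 5 (R): throw ball6 h=6 -> lands@11:R; in-air after throw: [b1@7:R b3@8:L b2@9:R b4@10:L b6@11:R b5@12:L]
Beat 6 (L): throw ball7 h=7 -> lands@13:R; in-air after throw: [b1@7:R b3@8:L b2@9:R b4@10:L b6@11:R b5@12:L b7@13:R]
Beat 7 (R): throw ball1 h=8 -> lands@15:R; in-air after throw: [b3@8:L b2@9:R b4@10:L b6@11:R b5@12:L b7@13:R b1@15:R]
Beat 8 (L): throw ball3 h=6 -> lands@14:L; in-air after throw: [b2@9:R b4@10:L b6@11:R b5@12:L b7@13:R b3@14:L b1@15:R]
Beat 9 (R): throw ball2 h=7 -> lands@16:L; in-air after throw: [b4@10:L b6@11:R b5@12:L b7@13:R b3@14:L b1@15:R b2@16:L]
Beat 10 (L): throw ball4 h=8 -> lands@18:L; in-air after throw: [b6@11:R b5@12:L b7@13:R b3@14:L b1@15:R b2@16:L b4@18:L]
Beat 11 (R): throw ball6 h=6 -> lands@17:R; in-air after throw: [b5@12:L b7@13:R b3@14:L b1@15:R b2@16:L b6@17:R b4@18:L]
Beat 12 (L): throw ball5 h=7 -> lands@19:R; in-air after throw: [b7@13:R b3@14:L b1@15:R b2@16:L b6@17:R b4@18:L b5@19:R]
Beat 13 (R): throw ball7 h=8 -> lands@21:R; in-air after throw: [b3@14:L b1@15:R b2@16:L b6@17:R b4@18:L b5@19:R b7@21:R]
Beat 14 (L): throw ball3 h=6 -> lands@20:L; in-air after throw: [b1@15:R b2@16:L b6@17:R b4@18:L b5@19:R b3@20:L b7@21:R]

Answer: ball1:lands@15:R ball2:lands@16:L ball6:lands@17:R ball4:lands@18:L ball5:lands@19:R ball7:lands@21:R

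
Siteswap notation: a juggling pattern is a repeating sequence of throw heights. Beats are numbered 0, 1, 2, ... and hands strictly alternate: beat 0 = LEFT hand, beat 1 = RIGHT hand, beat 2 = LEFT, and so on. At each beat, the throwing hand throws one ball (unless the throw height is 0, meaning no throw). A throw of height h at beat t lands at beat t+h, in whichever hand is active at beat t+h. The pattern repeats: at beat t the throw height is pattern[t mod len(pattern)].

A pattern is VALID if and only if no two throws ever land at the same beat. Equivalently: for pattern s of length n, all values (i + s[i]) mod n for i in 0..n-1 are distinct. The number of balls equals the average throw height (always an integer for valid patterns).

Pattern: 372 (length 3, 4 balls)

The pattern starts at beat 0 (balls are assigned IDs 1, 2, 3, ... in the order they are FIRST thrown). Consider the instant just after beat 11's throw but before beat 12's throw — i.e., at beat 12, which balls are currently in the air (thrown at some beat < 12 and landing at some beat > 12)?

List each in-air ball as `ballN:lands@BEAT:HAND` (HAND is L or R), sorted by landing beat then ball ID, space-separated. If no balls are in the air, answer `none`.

Answer: ball3:lands@13:R ball4:lands@14:L ball2:lands@17:R

Derivation:
Beat 0 (L): throw ball1 h=3 -> lands@3:R; in-air after throw: [b1@3:R]
Beat 1 (R): throw ball2 h=7 -> lands@8:L; in-air after throw: [b1@3:R b2@8:L]
Beat 2 (L): throw ball3 h=2 -> lands@4:L; in-air after throw: [b1@3:R b3@4:L b2@8:L]
Beat 3 (R): throw ball1 h=3 -> lands@6:L; in-air after throw: [b3@4:L b1@6:L b2@8:L]
Beat 4 (L): throw ball3 h=7 -> lands@11:R; in-air after throw: [b1@6:L b2@8:L b3@11:R]
Beat 5 (R): throw ball4 h=2 -> lands@7:R; in-air after throw: [b1@6:L b4@7:R b2@8:L b3@11:R]
Beat 6 (L): throw ball1 h=3 -> lands@9:R; in-air after throw: [b4@7:R b2@8:L b1@9:R b3@11:R]
Beat 7 (R): throw ball4 h=7 -> lands@14:L; in-air after throw: [b2@8:L b1@9:R b3@11:R b4@14:L]
Beat 8 (L): throw ball2 h=2 -> lands@10:L; in-air after throw: [b1@9:R b2@10:L b3@11:R b4@14:L]
Beat 9 (R): throw ball1 h=3 -> lands@12:L; in-air after throw: [b2@10:L b3@11:R b1@12:L b4@14:L]
Beat 10 (L): throw ball2 h=7 -> lands@17:R; in-air after throw: [b3@11:R b1@12:L b4@14:L b2@17:R]
Beat 11 (R): throw ball3 h=2 -> lands@13:R; in-air after throw: [b1@12:L b3@13:R b4@14:L b2@17:R]
Beat 12 (L): throw ball1 h=3 -> lands@15:R; in-air after throw: [b3@13:R b4@14:L b1@15:R b2@17:R]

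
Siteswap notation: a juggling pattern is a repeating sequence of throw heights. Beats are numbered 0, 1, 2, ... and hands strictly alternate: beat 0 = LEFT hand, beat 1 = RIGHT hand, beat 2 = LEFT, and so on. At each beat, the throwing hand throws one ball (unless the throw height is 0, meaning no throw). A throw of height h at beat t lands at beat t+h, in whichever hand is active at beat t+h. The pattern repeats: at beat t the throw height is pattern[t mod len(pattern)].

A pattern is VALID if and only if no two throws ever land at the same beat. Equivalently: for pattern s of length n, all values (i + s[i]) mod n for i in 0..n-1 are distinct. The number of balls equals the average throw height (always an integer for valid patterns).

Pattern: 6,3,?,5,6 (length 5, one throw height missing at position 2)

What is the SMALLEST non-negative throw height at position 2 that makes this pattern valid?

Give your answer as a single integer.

i=0: (0 + 6) mod 5 = 1
i=1: (1 + 3) mod 5 = 4
i=2: s[i]=? (unknown)
i=3: (3 + 5) mod 5 = 3
i=4: (4 + 6) mod 5 = 0
Known residues: [0, 1, 3, 4]; need a permutation of 0..4, so missing residue r = 2
Need (2 + s) mod 5 = 2; smallest s = (2 - 2) mod 5 = 0

Answer: 0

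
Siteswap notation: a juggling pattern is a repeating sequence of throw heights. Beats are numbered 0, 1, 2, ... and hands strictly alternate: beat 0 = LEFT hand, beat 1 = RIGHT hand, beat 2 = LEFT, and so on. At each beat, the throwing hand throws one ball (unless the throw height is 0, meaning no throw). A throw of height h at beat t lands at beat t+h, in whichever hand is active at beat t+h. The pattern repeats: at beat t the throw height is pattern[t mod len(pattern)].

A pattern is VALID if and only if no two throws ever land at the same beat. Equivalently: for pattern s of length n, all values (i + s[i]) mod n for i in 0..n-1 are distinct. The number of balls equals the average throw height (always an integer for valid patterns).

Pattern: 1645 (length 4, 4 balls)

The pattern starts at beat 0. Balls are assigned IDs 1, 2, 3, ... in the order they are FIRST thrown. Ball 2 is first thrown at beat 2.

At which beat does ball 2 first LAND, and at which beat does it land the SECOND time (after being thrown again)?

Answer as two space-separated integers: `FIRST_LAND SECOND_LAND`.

Beat 0 (L): throw ball1 h=1 -> lands@1:R; in-air after throw: [b1@1:R]
Beat 1 (R): throw ball1 h=6 -> lands@7:R; in-air after throw: [b1@7:R]
Beat 2 (L): throw ball2 h=4 -> lands@6:L; in-air after throw: [b2@6:L b1@7:R]
Beat 3 (R): throw ball3 h=5 -> lands@8:L; in-air after throw: [b2@6:L b1@7:R b3@8:L]
Beat 4 (L): throw ball4 h=1 -> lands@5:R; in-air after throw: [b4@5:R b2@6:L b1@7:R b3@8:L]
Beat 5 (R): throw ball4 h=6 -> lands@11:R; in-air after throw: [b2@6:L b1@7:R b3@8:L b4@11:R]
Beat 6 (L): throw ball2 h=4 -> lands@10:L; in-air after throw: [b1@7:R b3@8:L b2@10:L b4@11:R]
Beat 7 (R): throw ball1 h=5 -> lands@12:L; in-air after throw: [b3@8:L b2@10:L b4@11:R b1@12:L]
Beat 8 (L): throw ball3 h=1 -> lands@9:R; in-air after throw: [b3@9:R b2@10:L b4@11:R b1@12:L]
Beat 9 (R): throw ball3 h=6 -> lands@15:R; in-air after throw: [b2@10:L b4@11:R b1@12:L b3@15:R]
Beat 10 (L): throw ball2 h=4 -> lands@14:L; in-air after throw: [b4@11:R b1@12:L b2@14:L b3@15:R]
Ball 2: thrown@2 h=4 -> first land @6; rethrown@6 h=4 -> second land @10

Answer: 6 10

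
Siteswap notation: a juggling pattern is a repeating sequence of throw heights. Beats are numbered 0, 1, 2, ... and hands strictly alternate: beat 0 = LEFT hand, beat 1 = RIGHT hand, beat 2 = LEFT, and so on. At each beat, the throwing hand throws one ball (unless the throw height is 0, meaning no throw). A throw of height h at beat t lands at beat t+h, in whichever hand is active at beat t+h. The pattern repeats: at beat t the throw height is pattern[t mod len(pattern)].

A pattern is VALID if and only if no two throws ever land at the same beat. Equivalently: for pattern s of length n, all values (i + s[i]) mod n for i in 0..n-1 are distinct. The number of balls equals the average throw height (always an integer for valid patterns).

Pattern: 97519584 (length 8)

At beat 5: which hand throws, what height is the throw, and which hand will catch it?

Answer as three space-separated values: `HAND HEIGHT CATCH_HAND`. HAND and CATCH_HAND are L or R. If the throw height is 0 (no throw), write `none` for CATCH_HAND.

Beat 5: 5 mod 2 = 1, so hand = R
Throw height = pattern[5 mod 8] = pattern[5] = 5
Lands at beat 5+5=10, 10 mod 2 = 0, so catch hand = L

Answer: R 5 L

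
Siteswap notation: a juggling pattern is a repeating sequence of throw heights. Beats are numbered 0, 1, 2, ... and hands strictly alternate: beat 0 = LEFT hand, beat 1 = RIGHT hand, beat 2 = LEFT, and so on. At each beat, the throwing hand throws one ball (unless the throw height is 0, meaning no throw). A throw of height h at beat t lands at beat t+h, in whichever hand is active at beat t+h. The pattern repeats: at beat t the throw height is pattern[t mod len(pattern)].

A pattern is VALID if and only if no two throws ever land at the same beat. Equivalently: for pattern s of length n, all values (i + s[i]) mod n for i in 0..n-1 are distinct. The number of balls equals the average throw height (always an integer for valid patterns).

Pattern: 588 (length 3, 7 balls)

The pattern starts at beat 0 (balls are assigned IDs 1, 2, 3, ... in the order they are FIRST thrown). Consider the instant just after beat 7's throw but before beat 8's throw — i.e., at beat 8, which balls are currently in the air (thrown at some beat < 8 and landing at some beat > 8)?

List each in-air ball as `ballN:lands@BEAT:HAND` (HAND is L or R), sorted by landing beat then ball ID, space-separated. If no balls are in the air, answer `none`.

Beat 0 (L): throw ball1 h=5 -> lands@5:R; in-air after throw: [b1@5:R]
Beat 1 (R): throw ball2 h=8 -> lands@9:R; in-air after throw: [b1@5:R b2@9:R]
Beat 2 (L): throw ball3 h=8 -> lands@10:L; in-air after throw: [b1@5:R b2@9:R b3@10:L]
Beat 3 (R): throw ball4 h=5 -> lands@8:L; in-air after throw: [b1@5:R b4@8:L b2@9:R b3@10:L]
Beat 4 (L): throw ball5 h=8 -> lands@12:L; in-air after throw: [b1@5:R b4@8:L b2@9:R b3@10:L b5@12:L]
Beat 5 (R): throw ball1 h=8 -> lands@13:R; in-air after throw: [b4@8:L b2@9:R b3@10:L b5@12:L b1@13:R]
Beat 6 (L): throw ball6 h=5 -> lands@11:R; in-air after throw: [b4@8:L b2@9:R b3@10:L b6@11:R b5@12:L b1@13:R]
Beat 7 (R): throw ball7 h=8 -> lands@15:R; in-air after throw: [b4@8:L b2@9:R b3@10:L b6@11:R b5@12:L b1@13:R b7@15:R]
Beat 8 (L): throw ball4 h=8 -> lands@16:L; in-air after throw: [b2@9:R b3@10:L b6@11:R b5@12:L b1@13:R b7@15:R b4@16:L]

Answer: ball2:lands@9:R ball3:lands@10:L ball6:lands@11:R ball5:lands@12:L ball1:lands@13:R ball7:lands@15:R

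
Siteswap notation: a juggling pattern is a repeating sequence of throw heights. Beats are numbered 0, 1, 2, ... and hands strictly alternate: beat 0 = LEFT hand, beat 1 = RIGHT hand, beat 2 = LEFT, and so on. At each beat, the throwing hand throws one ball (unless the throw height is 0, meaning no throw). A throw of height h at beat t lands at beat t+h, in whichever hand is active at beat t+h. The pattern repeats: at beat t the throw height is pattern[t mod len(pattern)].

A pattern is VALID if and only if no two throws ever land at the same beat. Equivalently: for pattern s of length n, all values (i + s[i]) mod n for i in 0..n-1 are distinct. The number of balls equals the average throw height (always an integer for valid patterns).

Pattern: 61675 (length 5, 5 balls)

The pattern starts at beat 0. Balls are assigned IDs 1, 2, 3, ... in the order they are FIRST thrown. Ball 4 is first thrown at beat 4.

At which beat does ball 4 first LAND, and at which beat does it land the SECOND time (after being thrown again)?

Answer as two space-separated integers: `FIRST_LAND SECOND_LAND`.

Answer: 9 14

Derivation:
Beat 0 (L): throw ball1 h=6 -> lands@6:L; in-air after throw: [b1@6:L]
Beat 1 (R): throw ball2 h=1 -> lands@2:L; in-air after throw: [b2@2:L b1@6:L]
Beat 2 (L): throw ball2 h=6 -> lands@8:L; in-air after throw: [b1@6:L b2@8:L]
Beat 3 (R): throw ball3 h=7 -> lands@10:L; in-air after throw: [b1@6:L b2@8:L b3@10:L]
Beat 4 (L): throw ball4 h=5 -> lands@9:R; in-air after throw: [b1@6:L b2@8:L b4@9:R b3@10:L]
Beat 5 (R): throw ball5 h=6 -> lands@11:R; in-air after throw: [b1@6:L b2@8:L b4@9:R b3@10:L b5@11:R]
Beat 6 (L): throw ball1 h=1 -> lands@7:R; in-air after throw: [b1@7:R b2@8:L b4@9:R b3@10:L b5@11:R]
Beat 7 (R): throw ball1 h=6 -> lands@13:R; in-air after throw: [b2@8:L b4@9:R b3@10:L b5@11:R b1@13:R]
Beat 8 (L): throw ball2 h=7 -> lands@15:R; in-air after throw: [b4@9:R b3@10:L b5@11:R b1@13:R b2@15:R]
Beat 9 (R): throw ball4 h=5 -> lands@14:L; in-air after throw: [b3@10:L b5@11:R b1@13:R b4@14:L b2@15:R]
Beat 10 (L): throw ball3 h=6 -> lands@16:L; in-air after throw: [b5@11:R b1@13:R b4@14:L b2@15:R b3@16:L]
Beat 11 (R): throw ball5 h=1 -> lands@12:L; in-air after throw: [b5@12:L b1@13:R b4@14:L b2@15:R b3@16:L]
Beat 12 (L): throw ball5 h=6 -> lands@18:L; in-air after throw: [b1@13:R b4@14:L b2@15:R b3@16:L b5@18:L]
Beat 13 (R): throw ball1 h=7 -> lands@20:L; in-air after throw: [b4@14:L b2@15:R b3@16:L b5@18:L b1@20:L]
Beat 14 (L): throw ball4 h=5 -> lands@19:R; in-air after throw: [b2@15:R b3@16:L b5@18:L b4@19:R b1@20:L]
Ball 4: thrown@4 h=5 -> first land @9; rethrown@9 h=5 -> second land @14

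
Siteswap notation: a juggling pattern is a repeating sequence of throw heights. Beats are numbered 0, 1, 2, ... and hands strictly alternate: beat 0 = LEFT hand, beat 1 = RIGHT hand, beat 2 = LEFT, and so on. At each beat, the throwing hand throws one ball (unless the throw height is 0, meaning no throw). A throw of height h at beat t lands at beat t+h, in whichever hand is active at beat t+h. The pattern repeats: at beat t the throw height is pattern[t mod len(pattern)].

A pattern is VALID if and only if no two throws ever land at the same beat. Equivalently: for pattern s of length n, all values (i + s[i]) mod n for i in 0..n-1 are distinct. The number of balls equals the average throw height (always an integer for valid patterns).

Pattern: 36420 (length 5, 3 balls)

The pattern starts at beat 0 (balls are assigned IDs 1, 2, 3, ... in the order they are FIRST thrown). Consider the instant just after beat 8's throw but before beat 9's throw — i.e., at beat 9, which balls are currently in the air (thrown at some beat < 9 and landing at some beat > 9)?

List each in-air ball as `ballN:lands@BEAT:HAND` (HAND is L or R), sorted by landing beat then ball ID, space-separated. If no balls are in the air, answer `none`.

Beat 0 (L): throw ball1 h=3 -> lands@3:R; in-air after throw: [b1@3:R]
Beat 1 (R): throw ball2 h=6 -> lands@7:R; in-air after throw: [b1@3:R b2@7:R]
Beat 2 (L): throw ball3 h=4 -> lands@6:L; in-air after throw: [b1@3:R b3@6:L b2@7:R]
Beat 3 (R): throw ball1 h=2 -> lands@5:R; in-air after throw: [b1@5:R b3@6:L b2@7:R]
Beat 5 (R): throw ball1 h=3 -> lands@8:L; in-air after throw: [b3@6:L b2@7:R b1@8:L]
Beat 6 (L): throw ball3 h=6 -> lands@12:L; in-air after throw: [b2@7:R b1@8:L b3@12:L]
Beat 7 (R): throw ball2 h=4 -> lands@11:R; in-air after throw: [b1@8:L b2@11:R b3@12:L]
Beat 8 (L): throw ball1 h=2 -> lands@10:L; in-air after throw: [b1@10:L b2@11:R b3@12:L]

Answer: ball1:lands@10:L ball2:lands@11:R ball3:lands@12:L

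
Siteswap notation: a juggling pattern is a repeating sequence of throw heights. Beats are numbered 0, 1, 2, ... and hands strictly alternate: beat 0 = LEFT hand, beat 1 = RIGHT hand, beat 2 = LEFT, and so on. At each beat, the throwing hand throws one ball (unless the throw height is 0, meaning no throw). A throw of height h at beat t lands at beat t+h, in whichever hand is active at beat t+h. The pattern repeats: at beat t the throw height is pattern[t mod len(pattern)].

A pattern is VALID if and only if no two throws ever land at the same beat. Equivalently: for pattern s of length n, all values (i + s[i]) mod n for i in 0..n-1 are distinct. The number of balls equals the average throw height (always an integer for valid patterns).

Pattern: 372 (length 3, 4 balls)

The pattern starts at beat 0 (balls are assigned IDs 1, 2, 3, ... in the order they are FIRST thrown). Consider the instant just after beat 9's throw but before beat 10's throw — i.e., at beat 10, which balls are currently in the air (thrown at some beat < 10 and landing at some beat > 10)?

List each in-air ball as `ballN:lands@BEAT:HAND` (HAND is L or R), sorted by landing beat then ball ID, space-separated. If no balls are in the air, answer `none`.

Beat 0 (L): throw ball1 h=3 -> lands@3:R; in-air after throw: [b1@3:R]
Beat 1 (R): throw ball2 h=7 -> lands@8:L; in-air after throw: [b1@3:R b2@8:L]
Beat 2 (L): throw ball3 h=2 -> lands@4:L; in-air after throw: [b1@3:R b3@4:L b2@8:L]
Beat 3 (R): throw ball1 h=3 -> lands@6:L; in-air after throw: [b3@4:L b1@6:L b2@8:L]
Beat 4 (L): throw ball3 h=7 -> lands@11:R; in-air after throw: [b1@6:L b2@8:L b3@11:R]
Beat 5 (R): throw ball4 h=2 -> lands@7:R; in-air after throw: [b1@6:L b4@7:R b2@8:L b3@11:R]
Beat 6 (L): throw ball1 h=3 -> lands@9:R; in-air after throw: [b4@7:R b2@8:L b1@9:R b3@11:R]
Beat 7 (R): throw ball4 h=7 -> lands@14:L; in-air after throw: [b2@8:L b1@9:R b3@11:R b4@14:L]
Beat 8 (L): throw ball2 h=2 -> lands@10:L; in-air after throw: [b1@9:R b2@10:L b3@11:R b4@14:L]
Beat 9 (R): throw ball1 h=3 -> lands@12:L; in-air after throw: [b2@10:L b3@11:R b1@12:L b4@14:L]
Beat 10 (L): throw ball2 h=7 -> lands@17:R; in-air after throw: [b3@11:R b1@12:L b4@14:L b2@17:R]

Answer: ball3:lands@11:R ball1:lands@12:L ball4:lands@14:L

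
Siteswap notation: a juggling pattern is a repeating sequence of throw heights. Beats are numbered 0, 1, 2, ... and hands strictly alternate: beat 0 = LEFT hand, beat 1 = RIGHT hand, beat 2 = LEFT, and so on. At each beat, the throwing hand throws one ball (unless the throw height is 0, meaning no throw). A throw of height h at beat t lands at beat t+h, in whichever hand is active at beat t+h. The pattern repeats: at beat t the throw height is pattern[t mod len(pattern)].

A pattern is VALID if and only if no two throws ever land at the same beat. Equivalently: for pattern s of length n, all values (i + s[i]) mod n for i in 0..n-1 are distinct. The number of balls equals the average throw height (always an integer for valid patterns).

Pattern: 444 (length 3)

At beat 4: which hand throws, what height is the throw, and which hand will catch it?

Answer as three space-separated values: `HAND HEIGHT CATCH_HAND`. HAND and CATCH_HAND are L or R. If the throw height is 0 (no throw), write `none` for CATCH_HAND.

Beat 4: 4 mod 2 = 0, so hand = L
Throw height = pattern[4 mod 3] = pattern[1] = 4
Lands at beat 4+4=8, 8 mod 2 = 0, so catch hand = L

Answer: L 4 L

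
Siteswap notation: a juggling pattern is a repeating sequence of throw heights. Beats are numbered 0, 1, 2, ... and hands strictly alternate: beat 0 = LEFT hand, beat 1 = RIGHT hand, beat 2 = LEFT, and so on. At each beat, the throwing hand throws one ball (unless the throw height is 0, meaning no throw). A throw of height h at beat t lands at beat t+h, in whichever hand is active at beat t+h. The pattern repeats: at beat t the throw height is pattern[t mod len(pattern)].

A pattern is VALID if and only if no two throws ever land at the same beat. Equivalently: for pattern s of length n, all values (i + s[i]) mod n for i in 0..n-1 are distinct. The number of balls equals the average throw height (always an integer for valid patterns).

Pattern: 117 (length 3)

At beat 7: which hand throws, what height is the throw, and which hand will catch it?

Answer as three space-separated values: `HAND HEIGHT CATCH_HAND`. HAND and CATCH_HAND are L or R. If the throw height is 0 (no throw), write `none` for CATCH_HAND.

Beat 7: 7 mod 2 = 1, so hand = R
Throw height = pattern[7 mod 3] = pattern[1] = 1
Lands at beat 7+1=8, 8 mod 2 = 0, so catch hand = L

Answer: R 1 L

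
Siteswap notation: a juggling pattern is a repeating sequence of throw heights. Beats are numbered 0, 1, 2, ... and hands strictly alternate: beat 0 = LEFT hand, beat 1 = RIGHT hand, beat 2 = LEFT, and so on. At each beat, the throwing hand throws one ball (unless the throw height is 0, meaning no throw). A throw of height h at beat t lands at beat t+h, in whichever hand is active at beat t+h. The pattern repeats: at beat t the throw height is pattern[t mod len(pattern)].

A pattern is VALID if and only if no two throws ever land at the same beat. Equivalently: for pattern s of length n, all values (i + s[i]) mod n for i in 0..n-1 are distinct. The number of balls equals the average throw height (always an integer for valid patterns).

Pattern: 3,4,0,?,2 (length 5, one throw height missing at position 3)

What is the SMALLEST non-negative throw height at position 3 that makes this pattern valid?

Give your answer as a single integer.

i=0: (0 + 3) mod 5 = 3
i=1: (1 + 4) mod 5 = 0
i=2: (2 + 0) mod 5 = 2
i=3: s[i]=? (unknown)
i=4: (4 + 2) mod 5 = 1
Known residues: [0, 1, 2, 3]; need a permutation of 0..4, so missing residue r = 4
Need (3 + s) mod 5 = 4; smallest s = (4 - 3) mod 5 = 1

Answer: 1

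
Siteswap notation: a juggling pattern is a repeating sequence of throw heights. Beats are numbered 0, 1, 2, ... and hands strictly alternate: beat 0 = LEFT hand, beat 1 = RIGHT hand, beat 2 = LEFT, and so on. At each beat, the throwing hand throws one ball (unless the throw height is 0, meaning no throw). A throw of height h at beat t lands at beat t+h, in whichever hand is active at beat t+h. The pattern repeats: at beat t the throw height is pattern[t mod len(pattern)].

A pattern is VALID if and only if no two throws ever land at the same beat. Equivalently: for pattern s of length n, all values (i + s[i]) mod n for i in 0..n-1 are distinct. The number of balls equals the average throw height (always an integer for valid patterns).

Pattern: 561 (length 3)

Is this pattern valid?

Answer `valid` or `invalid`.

i=0: (i + s[i]) mod n = (0 + 5) mod 3 = 2
i=1: (i + s[i]) mod n = (1 + 6) mod 3 = 1
i=2: (i + s[i]) mod n = (2 + 1) mod 3 = 0
Residues: [2, 1, 0], distinct: True

Answer: valid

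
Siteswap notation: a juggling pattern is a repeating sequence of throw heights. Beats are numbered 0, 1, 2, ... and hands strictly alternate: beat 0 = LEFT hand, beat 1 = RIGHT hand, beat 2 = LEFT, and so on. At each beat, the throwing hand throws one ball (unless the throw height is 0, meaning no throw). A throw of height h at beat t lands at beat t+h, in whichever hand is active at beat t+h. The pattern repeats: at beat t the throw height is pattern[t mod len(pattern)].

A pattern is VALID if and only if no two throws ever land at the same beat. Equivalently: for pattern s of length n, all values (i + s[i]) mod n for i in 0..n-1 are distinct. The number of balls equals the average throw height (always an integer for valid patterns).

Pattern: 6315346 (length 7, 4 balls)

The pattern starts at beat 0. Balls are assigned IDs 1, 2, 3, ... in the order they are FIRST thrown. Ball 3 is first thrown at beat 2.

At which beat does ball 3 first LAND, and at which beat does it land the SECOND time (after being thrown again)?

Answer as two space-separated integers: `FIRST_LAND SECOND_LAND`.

Answer: 3 8

Derivation:
Beat 0 (L): throw ball1 h=6 -> lands@6:L; in-air after throw: [b1@6:L]
Beat 1 (R): throw ball2 h=3 -> lands@4:L; in-air after throw: [b2@4:L b1@6:L]
Beat 2 (L): throw ball3 h=1 -> lands@3:R; in-air after throw: [b3@3:R b2@4:L b1@6:L]
Beat 3 (R): throw ball3 h=5 -> lands@8:L; in-air after throw: [b2@4:L b1@6:L b3@8:L]
Beat 4 (L): throw ball2 h=3 -> lands@7:R; in-air after throw: [b1@6:L b2@7:R b3@8:L]
Beat 5 (R): throw ball4 h=4 -> lands@9:R; in-air after throw: [b1@6:L b2@7:R b3@8:L b4@9:R]
Beat 6 (L): throw ball1 h=6 -> lands@12:L; in-air after throw: [b2@7:R b3@8:L b4@9:R b1@12:L]
Beat 7 (R): throw ball2 h=6 -> lands@13:R; in-air after throw: [b3@8:L b4@9:R b1@12:L b2@13:R]
Beat 8 (L): throw ball3 h=3 -> lands@11:R; in-air after throw: [b4@9:R b3@11:R b1@12:L b2@13:R]
Ball 3: thrown@2 h=1 -> first land @3; rethrown@3 h=5 -> second land @8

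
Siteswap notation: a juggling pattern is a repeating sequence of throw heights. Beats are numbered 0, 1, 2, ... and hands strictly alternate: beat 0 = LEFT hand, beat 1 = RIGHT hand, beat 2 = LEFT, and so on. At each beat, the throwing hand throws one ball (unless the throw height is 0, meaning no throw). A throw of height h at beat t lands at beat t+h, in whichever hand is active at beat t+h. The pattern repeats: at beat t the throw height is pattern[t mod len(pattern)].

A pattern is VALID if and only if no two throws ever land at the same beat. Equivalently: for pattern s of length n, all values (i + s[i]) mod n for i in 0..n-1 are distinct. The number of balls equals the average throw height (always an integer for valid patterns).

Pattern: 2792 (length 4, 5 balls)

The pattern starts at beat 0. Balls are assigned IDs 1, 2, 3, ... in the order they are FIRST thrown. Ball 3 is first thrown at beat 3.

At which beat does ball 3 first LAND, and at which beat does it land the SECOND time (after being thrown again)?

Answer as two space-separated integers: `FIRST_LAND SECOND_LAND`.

Beat 0 (L): throw ball1 h=2 -> lands@2:L; in-air after throw: [b1@2:L]
Beat 1 (R): throw ball2 h=7 -> lands@8:L; in-air after throw: [b1@2:L b2@8:L]
Beat 2 (L): throw ball1 h=9 -> lands@11:R; in-air after throw: [b2@8:L b1@11:R]
Beat 3 (R): throw ball3 h=2 -> lands@5:R; in-air after throw: [b3@5:R b2@8:L b1@11:R]
Beat 4 (L): throw ball4 h=2 -> lands@6:L; in-air after throw: [b3@5:R b4@6:L b2@8:L b1@11:R]
Beat 5 (R): throw ball3 h=7 -> lands@12:L; in-air after throw: [b4@6:L b2@8:L b1@11:R b3@12:L]
Beat 6 (L): throw ball4 h=9 -> lands@15:R; in-air after throw: [b2@8:L b1@11:R b3@12:L b4@15:R]
Beat 7 (R): throw ball5 h=2 -> lands@9:R; in-air after throw: [b2@8:L b5@9:R b1@11:R b3@12:L b4@15:R]
Beat 8 (L): throw ball2 h=2 -> lands@10:L; in-air after throw: [b5@9:R b2@10:L b1@11:R b3@12:L b4@15:R]
Beat 9 (R): throw ball5 h=7 -> lands@16:L; in-air after throw: [b2@10:L b1@11:R b3@12:L b4@15:R b5@16:L]
Beat 10 (L): throw ball2 h=9 -> lands@19:R; in-air after throw: [b1@11:R b3@12:L b4@15:R b5@16:L b2@19:R]
Beat 11 (R): throw ball1 h=2 -> lands@13:R; in-air after throw: [b3@12:L b1@13:R b4@15:R b5@16:L b2@19:R]
Beat 12 (L): throw ball3 h=2 -> lands@14:L; in-air after throw: [b1@13:R b3@14:L b4@15:R b5@16:L b2@19:R]
Ball 3: thrown@3 h=2 -> first land @5; rethrown@5 h=7 -> second land @12

Answer: 5 12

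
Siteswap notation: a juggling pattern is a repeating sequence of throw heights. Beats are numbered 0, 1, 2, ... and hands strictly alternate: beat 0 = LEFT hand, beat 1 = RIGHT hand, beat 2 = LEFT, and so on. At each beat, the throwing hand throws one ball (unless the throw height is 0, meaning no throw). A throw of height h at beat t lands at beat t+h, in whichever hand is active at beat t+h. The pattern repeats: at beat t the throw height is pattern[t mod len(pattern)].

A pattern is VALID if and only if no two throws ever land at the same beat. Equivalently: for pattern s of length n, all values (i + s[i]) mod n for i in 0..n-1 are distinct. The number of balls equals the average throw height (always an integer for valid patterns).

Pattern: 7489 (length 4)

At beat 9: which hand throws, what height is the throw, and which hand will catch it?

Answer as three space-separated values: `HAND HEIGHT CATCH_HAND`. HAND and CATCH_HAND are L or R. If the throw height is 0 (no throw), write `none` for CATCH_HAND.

Answer: R 4 R

Derivation:
Beat 9: 9 mod 2 = 1, so hand = R
Throw height = pattern[9 mod 4] = pattern[1] = 4
Lands at beat 9+4=13, 13 mod 2 = 1, so catch hand = R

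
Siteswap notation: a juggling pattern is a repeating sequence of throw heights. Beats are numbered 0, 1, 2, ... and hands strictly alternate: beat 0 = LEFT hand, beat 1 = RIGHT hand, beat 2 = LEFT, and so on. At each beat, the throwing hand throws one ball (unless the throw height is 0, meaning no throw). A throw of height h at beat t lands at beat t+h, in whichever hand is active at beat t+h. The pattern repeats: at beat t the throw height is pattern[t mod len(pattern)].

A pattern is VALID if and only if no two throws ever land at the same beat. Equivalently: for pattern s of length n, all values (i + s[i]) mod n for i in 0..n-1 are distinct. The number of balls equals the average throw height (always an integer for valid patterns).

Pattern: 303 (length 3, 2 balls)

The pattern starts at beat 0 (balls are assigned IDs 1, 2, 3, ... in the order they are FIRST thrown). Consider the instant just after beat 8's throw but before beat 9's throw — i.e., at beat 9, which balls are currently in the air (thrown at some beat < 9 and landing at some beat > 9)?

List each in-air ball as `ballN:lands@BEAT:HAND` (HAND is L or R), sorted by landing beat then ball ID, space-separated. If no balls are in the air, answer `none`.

Beat 0 (L): throw ball1 h=3 -> lands@3:R; in-air after throw: [b1@3:R]
Beat 2 (L): throw ball2 h=3 -> lands@5:R; in-air after throw: [b1@3:R b2@5:R]
Beat 3 (R): throw ball1 h=3 -> lands@6:L; in-air after throw: [b2@5:R b1@6:L]
Beat 5 (R): throw ball2 h=3 -> lands@8:L; in-air after throw: [b1@6:L b2@8:L]
Beat 6 (L): throw ball1 h=3 -> lands@9:R; in-air after throw: [b2@8:L b1@9:R]
Beat 8 (L): throw ball2 h=3 -> lands@11:R; in-air after throw: [b1@9:R b2@11:R]
Beat 9 (R): throw ball1 h=3 -> lands@12:L; in-air after throw: [b2@11:R b1@12:L]

Answer: ball2:lands@11:R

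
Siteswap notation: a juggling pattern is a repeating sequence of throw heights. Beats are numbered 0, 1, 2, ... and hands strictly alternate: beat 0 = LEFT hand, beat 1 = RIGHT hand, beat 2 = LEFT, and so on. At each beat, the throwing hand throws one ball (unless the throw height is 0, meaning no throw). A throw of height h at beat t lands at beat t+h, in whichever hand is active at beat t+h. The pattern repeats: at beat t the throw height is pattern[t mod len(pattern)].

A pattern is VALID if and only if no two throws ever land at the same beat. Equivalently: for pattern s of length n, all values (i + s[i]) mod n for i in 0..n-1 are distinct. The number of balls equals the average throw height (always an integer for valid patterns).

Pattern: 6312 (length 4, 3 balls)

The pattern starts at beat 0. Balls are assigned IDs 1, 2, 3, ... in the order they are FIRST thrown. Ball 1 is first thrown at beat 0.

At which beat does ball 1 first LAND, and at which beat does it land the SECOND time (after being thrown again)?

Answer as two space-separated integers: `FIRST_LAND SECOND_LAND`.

Beat 0 (L): throw ball1 h=6 -> lands@6:L; in-air after throw: [b1@6:L]
Beat 1 (R): throw ball2 h=3 -> lands@4:L; in-air after throw: [b2@4:L b1@6:L]
Beat 2 (L): throw ball3 h=1 -> lands@3:R; in-air after throw: [b3@3:R b2@4:L b1@6:L]
Beat 3 (R): throw ball3 h=2 -> lands@5:R; in-air after throw: [b2@4:L b3@5:R b1@6:L]
Beat 4 (L): throw ball2 h=6 -> lands@10:L; in-air after throw: [b3@5:R b1@6:L b2@10:L]
Beat 5 (R): throw ball3 h=3 -> lands@8:L; in-air after throw: [b1@6:L b3@8:L b2@10:L]
Beat 6 (L): throw ball1 h=1 -> lands@7:R; in-air after throw: [b1@7:R b3@8:L b2@10:L]
Beat 7 (R): throw ball1 h=2 -> lands@9:R; in-air after throw: [b3@8:L b1@9:R b2@10:L]
Ball 1: thrown@0 h=6 -> first land @6; rethrown@6 h=1 -> second land @7

Answer: 6 7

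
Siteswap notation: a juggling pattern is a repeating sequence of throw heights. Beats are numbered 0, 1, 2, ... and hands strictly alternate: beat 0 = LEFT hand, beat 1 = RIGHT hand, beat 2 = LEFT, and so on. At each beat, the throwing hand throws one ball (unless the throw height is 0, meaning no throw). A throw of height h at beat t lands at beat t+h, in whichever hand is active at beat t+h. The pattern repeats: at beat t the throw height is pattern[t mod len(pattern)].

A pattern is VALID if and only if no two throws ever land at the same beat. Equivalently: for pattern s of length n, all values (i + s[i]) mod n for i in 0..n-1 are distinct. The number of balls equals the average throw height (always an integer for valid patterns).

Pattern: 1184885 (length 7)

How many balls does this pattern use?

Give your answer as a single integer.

Pattern = [1, 1, 8, 4, 8, 8, 5], length n = 7
  position 0: throw height = 1, running sum = 1
  position 1: throw height = 1, running sum = 2
  position 2: throw height = 8, running sum = 10
  position 3: throw height = 4, running sum = 14
  position 4: throw height = 8, running sum = 22
  position 5: throw height = 8, running sum = 30
  position 6: throw height = 5, running sum = 35
Total sum = 35; balls = sum / n = 35 / 7 = 5

Answer: 5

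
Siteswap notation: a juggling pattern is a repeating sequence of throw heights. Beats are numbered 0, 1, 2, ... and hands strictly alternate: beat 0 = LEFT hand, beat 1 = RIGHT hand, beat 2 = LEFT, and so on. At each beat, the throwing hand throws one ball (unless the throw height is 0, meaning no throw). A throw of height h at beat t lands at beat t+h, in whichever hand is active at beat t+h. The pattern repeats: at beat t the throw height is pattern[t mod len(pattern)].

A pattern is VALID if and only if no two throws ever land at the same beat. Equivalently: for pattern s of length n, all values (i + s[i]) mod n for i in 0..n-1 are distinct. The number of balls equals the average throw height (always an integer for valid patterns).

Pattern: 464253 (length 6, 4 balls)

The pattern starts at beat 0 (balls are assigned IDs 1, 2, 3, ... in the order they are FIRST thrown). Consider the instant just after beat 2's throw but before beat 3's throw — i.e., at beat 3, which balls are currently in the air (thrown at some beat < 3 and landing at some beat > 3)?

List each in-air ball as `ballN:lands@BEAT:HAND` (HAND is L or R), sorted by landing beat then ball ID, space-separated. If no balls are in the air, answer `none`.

Answer: ball1:lands@4:L ball3:lands@6:L ball2:lands@7:R

Derivation:
Beat 0 (L): throw ball1 h=4 -> lands@4:L; in-air after throw: [b1@4:L]
Beat 1 (R): throw ball2 h=6 -> lands@7:R; in-air after throw: [b1@4:L b2@7:R]
Beat 2 (L): throw ball3 h=4 -> lands@6:L; in-air after throw: [b1@4:L b3@6:L b2@7:R]
Beat 3 (R): throw ball4 h=2 -> lands@5:R; in-air after throw: [b1@4:L b4@5:R b3@6:L b2@7:R]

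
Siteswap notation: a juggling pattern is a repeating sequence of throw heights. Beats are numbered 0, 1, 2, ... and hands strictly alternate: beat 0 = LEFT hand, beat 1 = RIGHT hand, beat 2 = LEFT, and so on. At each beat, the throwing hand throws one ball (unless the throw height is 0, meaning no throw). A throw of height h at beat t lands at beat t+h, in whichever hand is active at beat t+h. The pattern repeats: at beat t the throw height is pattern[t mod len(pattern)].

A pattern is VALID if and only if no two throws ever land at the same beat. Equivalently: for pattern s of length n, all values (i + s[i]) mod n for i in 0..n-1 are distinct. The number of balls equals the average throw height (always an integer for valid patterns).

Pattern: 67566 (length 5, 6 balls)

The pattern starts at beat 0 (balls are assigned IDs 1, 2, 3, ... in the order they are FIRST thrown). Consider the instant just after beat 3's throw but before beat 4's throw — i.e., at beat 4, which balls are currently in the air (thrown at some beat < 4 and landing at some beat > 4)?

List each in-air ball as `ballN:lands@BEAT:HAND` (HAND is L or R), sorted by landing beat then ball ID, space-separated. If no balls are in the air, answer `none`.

Answer: ball1:lands@6:L ball3:lands@7:R ball2:lands@8:L ball4:lands@9:R

Derivation:
Beat 0 (L): throw ball1 h=6 -> lands@6:L; in-air after throw: [b1@6:L]
Beat 1 (R): throw ball2 h=7 -> lands@8:L; in-air after throw: [b1@6:L b2@8:L]
Beat 2 (L): throw ball3 h=5 -> lands@7:R; in-air after throw: [b1@6:L b3@7:R b2@8:L]
Beat 3 (R): throw ball4 h=6 -> lands@9:R; in-air after throw: [b1@6:L b3@7:R b2@8:L b4@9:R]
Beat 4 (L): throw ball5 h=6 -> lands@10:L; in-air after throw: [b1@6:L b3@7:R b2@8:L b4@9:R b5@10:L]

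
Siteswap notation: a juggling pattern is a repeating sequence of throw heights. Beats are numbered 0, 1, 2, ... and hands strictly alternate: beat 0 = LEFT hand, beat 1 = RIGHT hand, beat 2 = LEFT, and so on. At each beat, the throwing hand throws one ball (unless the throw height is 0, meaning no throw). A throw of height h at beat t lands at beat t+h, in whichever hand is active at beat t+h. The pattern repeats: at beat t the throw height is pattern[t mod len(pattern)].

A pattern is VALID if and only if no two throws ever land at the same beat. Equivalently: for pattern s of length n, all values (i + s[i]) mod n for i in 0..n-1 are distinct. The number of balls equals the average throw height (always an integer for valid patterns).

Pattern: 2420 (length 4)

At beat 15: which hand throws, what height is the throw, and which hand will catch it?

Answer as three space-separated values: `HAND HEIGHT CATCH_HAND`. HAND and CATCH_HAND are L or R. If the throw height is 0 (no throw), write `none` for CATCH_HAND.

Beat 15: 15 mod 2 = 1, so hand = R
Throw height = pattern[15 mod 4] = pattern[3] = 0

Answer: R 0 none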